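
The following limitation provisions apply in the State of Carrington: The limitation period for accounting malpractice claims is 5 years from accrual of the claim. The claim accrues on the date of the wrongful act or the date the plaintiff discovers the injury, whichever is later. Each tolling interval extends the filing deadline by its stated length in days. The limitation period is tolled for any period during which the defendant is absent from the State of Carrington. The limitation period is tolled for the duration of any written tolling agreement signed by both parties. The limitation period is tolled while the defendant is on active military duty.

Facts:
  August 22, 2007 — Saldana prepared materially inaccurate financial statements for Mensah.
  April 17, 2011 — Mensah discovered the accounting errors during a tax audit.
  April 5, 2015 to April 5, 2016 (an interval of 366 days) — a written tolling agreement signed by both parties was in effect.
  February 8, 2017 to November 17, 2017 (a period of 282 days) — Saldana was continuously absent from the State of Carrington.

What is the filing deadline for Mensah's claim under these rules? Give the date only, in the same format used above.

January 25, 2018

Because discovery on April 17, 2011 post-dates the August 22, 2007 act, accrual under the later-of rule falls on April 17, 2011.
Adding the 5 years base period to April 17, 2011 gives a deadline of April 17, 2016, before any tolling.
Because the written tolling agreement ran from April 5, 2015 to April 5, 2016, the deadline is extended by 366 days to April 18, 2017.
The defendant's absence from the jurisdiction from February 8, 2017 to November 17, 2017 tolled the period for 282 days, extending the deadline to January 25, 2018.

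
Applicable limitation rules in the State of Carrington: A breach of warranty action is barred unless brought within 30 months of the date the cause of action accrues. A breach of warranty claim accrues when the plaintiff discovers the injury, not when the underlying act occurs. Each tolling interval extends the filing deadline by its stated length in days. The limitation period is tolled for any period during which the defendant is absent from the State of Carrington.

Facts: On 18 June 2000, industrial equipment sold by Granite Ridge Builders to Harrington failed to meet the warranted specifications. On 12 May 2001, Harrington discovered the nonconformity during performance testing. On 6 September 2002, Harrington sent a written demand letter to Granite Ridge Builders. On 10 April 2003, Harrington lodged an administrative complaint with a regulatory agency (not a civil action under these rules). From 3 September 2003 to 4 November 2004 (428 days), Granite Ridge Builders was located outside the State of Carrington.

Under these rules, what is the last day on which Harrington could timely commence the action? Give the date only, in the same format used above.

Under the discovery rule, the claim accrued on 12 May 2001, when Harrington discovered the injury — not on the 18 June 2000 date of the underlying act.
Adding the 30 months base period to 12 May 2001 gives a deadline of 12 November 2003, before any tolling.
The defendant's absence from the jurisdiction from 3 September 2003 to 4 November 2004 tolled the period for 428 days, extending the deadline to 13 January 2005.
None of the other events listed affects the running of the period under the stated rules.

13 January 2005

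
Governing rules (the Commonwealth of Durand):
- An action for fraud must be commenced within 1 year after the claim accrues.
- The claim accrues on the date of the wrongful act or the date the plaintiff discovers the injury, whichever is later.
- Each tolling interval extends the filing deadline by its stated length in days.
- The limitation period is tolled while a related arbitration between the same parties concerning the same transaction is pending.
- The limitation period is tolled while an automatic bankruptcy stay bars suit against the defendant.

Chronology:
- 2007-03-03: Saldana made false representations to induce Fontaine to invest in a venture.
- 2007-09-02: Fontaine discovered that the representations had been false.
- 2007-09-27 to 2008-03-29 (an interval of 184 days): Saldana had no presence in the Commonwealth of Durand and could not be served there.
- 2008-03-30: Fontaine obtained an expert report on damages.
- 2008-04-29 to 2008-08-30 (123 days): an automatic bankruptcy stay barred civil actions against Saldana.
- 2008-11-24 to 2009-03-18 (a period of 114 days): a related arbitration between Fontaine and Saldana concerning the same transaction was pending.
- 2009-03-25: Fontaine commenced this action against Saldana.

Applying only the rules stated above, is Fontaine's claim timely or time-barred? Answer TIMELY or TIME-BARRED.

The claim accrued on 2007-09-02 — the later of the 2007-03-03 act and the 2007-09-02 discovery.
The untolled deadline — 1 year after 2007-09-02 — is 2008-09-02.
Because the automatic bankruptcy stay ran from 2008-04-29 to 2008-08-30, the deadline is extended by 123 days to 2009-01-03.
The pending related arbitration from 2008-11-24 to 2009-03-18 tolled the period for 114 days, extending the deadline to 2009-04-27.
The defendant's absence from the jurisdiction from 2007-09-27 to 2008-03-29 does not toll the period, because no stated rule makes the defendant's absence a tolling event.
None of the other events listed affects the running of the period under the stated rules.
Fontaine filed on 2009-03-25, before the 2009-04-27 deadline, so the action is timely.

TIMELY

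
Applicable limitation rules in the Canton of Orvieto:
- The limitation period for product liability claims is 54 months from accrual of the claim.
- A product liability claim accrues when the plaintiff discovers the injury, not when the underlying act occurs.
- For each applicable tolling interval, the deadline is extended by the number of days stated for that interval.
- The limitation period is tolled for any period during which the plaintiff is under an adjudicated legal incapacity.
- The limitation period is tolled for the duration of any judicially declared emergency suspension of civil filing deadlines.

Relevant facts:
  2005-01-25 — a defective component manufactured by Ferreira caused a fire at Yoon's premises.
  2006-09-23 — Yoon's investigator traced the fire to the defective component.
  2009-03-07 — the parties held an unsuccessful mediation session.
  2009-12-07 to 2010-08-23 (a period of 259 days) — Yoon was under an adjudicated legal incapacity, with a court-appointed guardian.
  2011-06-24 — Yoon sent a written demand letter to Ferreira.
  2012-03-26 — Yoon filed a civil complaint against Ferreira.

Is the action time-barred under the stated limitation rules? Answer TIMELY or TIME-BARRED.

Under the discovery rule, the claim accrued on 2006-09-23, when Yoon discovered the injury — not on the 2005-01-25 date of the underlying act.
54 months from 2006-09-23 is 2011-03-23.
Because the plaintiff's legal incapacity ran from 2009-12-07 to 2010-08-23, the deadline is extended by 259 days to 2011-12-07.
None of the other events listed affects the running of the period under the stated rules.
Filing on 2012-03-26 missed the 2011-12-07 deadline — the action is time-barred.

TIME-BARRED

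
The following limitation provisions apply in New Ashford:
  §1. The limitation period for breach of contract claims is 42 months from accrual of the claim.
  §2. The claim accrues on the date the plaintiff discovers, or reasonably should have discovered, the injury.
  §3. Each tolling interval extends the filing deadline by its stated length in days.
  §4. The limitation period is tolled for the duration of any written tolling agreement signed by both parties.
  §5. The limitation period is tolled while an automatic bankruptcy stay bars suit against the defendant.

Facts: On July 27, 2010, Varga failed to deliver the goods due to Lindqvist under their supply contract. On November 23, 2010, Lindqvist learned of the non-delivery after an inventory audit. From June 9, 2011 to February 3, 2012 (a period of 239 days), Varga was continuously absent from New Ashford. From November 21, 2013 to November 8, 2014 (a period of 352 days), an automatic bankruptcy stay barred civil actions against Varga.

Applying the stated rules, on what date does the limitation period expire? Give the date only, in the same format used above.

The claim did not accrue until Lindqvist discovered the injury on November 23, 2010; the July 27, 2010 act date does not start the clock under the stated rule.
42 months from November 23, 2010 is May 23, 2014.
The period was tolled for 352 days by the automatic bankruptcy stay (November 21, 2013 to November 8, 2014), pushing the deadline to May 10, 2015.
No stated provision tolls the period for the defendant's absence, so the interval from June 9, 2011 to February 3, 2012 has no effect on the deadline.

May 10, 2015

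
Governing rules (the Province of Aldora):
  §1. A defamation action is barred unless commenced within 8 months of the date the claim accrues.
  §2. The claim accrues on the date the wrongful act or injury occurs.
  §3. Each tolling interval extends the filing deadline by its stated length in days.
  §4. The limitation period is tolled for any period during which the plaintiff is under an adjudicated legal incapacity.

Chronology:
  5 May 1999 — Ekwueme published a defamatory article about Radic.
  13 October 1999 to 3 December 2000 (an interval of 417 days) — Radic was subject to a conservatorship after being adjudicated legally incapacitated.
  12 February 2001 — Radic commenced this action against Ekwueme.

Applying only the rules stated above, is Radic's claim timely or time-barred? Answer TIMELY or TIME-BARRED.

TIMELY

The limitation period began to run on 5 May 1999.
Adding the 8 months base period to 5 May 1999 gives a deadline of 5 January 2000, before any tolling.
The period was tolled for 417 days by the plaintiff's legal incapacity (13 October 1999 to 3 December 2000), pushing the deadline to 25 February 2001.
Filing on 12 February 2001 beat the 25 February 2001 deadline — the action is timely.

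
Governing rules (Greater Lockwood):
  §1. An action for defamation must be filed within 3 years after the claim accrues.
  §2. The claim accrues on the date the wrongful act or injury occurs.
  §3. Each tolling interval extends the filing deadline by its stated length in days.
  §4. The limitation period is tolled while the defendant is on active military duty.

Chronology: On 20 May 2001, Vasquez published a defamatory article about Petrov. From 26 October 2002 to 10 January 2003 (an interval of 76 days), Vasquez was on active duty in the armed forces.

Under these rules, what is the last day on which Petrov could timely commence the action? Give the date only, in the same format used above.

The claim accrued on 20 May 2001, the date of the act.
3 years from 20 May 2001 is 20 May 2004.
Because the defendant's active military service ran from 26 October 2002 to 10 January 2003, the deadline is extended by 76 days to 4 August 2004.

4 August 2004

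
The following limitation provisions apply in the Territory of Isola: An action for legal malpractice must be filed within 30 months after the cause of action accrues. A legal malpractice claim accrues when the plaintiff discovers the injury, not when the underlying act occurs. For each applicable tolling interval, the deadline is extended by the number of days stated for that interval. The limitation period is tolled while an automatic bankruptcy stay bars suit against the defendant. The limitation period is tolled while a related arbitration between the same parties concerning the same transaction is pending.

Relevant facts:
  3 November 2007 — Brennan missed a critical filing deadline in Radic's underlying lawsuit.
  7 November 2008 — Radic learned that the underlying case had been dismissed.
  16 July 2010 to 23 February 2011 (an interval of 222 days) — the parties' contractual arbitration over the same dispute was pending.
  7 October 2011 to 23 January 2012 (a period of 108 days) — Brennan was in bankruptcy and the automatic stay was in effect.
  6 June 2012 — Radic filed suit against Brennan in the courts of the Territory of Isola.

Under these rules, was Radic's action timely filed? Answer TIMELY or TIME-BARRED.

TIME-BARRED

The claim did not accrue until Radic discovered the injury on 7 November 2008; the 3 November 2007 act date does not start the clock under the stated rule.
Adding the 30 months base period to 7 November 2008 gives a deadline of 7 May 2011, before any tolling.
The period was tolled for 222 days by the pending related arbitration (16 July 2010 to 23 February 2011), pushing the deadline to 15 December 2011.
Because the automatic bankruptcy stay ran from 7 October 2011 to 23 January 2012, the deadline is extended by 108 days to 1 April 2012.
Filing on 6 June 2012 missed the 1 April 2012 deadline — the action is time-barred.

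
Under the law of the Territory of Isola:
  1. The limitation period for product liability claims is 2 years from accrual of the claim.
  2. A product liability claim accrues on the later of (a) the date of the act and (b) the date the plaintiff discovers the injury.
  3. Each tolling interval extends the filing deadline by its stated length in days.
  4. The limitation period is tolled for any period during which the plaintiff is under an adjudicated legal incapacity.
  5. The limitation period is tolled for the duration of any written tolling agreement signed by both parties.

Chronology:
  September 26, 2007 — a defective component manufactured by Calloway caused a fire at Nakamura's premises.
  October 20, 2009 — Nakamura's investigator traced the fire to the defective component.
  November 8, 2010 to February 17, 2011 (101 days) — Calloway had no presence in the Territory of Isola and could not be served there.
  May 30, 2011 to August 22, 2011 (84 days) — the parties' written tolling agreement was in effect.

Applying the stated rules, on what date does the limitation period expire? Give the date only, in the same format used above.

January 12, 2012

The claim accrued on October 20, 2009 — the later of the September 26, 2007 act and the October 20, 2009 discovery.
The untolled deadline — 2 years after October 20, 2009 — is October 20, 2011.
The written tolling agreement from May 30, 2011 to August 22, 2011 tolled the period for 84 days, extending the deadline to January 12, 2012.
The defendant's absence from the jurisdiction from November 8, 2010 to February 17, 2011 does not toll the period, because no stated rule makes the defendant's absence a tolling event.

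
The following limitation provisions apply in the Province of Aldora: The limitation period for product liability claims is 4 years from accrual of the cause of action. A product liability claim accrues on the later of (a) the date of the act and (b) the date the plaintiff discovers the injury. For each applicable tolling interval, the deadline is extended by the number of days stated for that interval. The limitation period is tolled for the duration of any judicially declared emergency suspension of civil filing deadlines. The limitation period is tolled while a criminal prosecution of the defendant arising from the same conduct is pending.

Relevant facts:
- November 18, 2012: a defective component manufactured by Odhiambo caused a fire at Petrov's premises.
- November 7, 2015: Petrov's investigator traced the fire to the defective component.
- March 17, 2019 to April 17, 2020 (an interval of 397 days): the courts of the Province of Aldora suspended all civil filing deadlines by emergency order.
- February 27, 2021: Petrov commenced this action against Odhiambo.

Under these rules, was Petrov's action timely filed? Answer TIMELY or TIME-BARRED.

Taking the later of the act (November 18, 2012) and discovery (November 7, 2015), the claim accrued on November 7, 2015.
Adding the 4 years base period to November 7, 2015 gives a deadline of November 7, 2019, before any tolling.
The period was tolled for 397 days by the emergency suspension of filing deadlines (March 17, 2019 to April 17, 2020), pushing the deadline to December 8, 2020.
Filing on February 27, 2021 missed the December 8, 2020 deadline — the action is time-barred.

TIME-BARRED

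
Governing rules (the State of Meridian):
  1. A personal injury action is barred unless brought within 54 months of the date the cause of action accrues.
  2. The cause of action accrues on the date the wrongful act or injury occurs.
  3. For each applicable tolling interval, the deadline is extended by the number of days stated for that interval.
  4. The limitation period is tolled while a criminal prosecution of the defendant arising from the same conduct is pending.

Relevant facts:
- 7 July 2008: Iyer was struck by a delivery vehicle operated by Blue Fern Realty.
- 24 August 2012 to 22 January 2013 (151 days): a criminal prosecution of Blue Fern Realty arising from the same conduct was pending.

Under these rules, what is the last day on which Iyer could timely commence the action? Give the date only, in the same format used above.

7 June 2013

The cause of action accrued on 7 July 2008, the date of the act.
Adding the 54 months base period to 7 July 2008 gives a deadline of 7 January 2013, before any tolling.
The period was tolled for 151 days by the pending criminal prosecution (24 August 2012 to 22 January 2013), pushing the deadline to 7 June 2013.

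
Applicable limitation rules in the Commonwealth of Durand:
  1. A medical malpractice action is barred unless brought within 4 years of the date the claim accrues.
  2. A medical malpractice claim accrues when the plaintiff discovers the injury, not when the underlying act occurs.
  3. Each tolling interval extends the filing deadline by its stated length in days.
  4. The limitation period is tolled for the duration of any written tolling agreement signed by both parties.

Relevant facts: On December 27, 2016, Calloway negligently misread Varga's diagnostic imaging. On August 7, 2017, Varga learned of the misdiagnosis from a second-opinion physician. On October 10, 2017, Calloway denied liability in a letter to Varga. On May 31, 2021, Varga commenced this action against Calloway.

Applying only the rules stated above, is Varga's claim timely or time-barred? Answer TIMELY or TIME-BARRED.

The claim did not accrue until Varga discovered the injury on August 7, 2017; the December 27, 2016 act date does not start the clock under the stated rule.
Adding the 4 years base period to August 7, 2017 gives a deadline of August 7, 2021, before any tolling.
The other events in the timeline have no effect on the limitation period under the stated rules.
Filing on May 31, 2021 beat the August 7, 2021 deadline — the action is timely.

TIMELY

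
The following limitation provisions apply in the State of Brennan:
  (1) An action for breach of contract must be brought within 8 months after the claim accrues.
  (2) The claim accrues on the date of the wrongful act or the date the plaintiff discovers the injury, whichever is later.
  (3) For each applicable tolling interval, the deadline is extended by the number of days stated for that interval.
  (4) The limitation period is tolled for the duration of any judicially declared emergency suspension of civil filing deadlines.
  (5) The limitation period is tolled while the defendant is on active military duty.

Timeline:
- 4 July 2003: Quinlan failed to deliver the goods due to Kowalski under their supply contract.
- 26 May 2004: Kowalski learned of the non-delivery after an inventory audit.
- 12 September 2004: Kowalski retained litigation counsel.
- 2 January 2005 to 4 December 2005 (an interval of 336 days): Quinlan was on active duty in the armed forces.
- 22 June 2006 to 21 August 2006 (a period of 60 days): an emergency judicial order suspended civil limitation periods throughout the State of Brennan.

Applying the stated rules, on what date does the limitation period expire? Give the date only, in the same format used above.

28 December 2005

Because discovery on 26 May 2004 post-dates the 4 July 2003 act, accrual under the later-of rule falls on 26 May 2004.
Adding the 8 months base period to 26 May 2004 gives a deadline of 26 January 2005, before any tolling.
The period was tolled for 336 days by the defendant's active military service (2 January 2005 to 4 December 2005), pushing the deadline to 28 December 2005.
The emergency suspension of filing deadlines starting 22 June 2006 came too late — the period had run on 28 December 2005 — and so does not extend the deadline.
None of the other events listed affects the running of the period under the stated rules.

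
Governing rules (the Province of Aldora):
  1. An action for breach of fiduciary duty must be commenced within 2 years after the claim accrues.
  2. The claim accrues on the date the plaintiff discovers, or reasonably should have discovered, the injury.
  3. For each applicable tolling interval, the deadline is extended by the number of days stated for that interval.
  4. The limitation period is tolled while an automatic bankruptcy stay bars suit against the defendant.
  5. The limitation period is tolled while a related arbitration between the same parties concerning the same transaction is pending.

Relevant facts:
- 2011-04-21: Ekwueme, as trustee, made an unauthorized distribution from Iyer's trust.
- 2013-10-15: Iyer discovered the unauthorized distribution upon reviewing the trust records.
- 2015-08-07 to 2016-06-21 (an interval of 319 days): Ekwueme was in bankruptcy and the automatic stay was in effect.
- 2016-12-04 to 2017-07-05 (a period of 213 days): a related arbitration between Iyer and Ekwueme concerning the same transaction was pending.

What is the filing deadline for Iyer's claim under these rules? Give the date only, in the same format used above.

Accrual is tied to discovery, so the period began on 2013-10-15 rather than on 2011-04-21 when the act occurred.
2 years from 2013-10-15 is 2015-10-15.
The automatic bankruptcy stay from 2015-08-07 to 2016-06-21 tolled the period for 319 days, extending the deadline to 2016-08-29.
The pending related arbitration from 2016-12-04 to 2017-07-05 began after the period had already run on 2016-08-29, so it has no tolling effect.

2016-08-29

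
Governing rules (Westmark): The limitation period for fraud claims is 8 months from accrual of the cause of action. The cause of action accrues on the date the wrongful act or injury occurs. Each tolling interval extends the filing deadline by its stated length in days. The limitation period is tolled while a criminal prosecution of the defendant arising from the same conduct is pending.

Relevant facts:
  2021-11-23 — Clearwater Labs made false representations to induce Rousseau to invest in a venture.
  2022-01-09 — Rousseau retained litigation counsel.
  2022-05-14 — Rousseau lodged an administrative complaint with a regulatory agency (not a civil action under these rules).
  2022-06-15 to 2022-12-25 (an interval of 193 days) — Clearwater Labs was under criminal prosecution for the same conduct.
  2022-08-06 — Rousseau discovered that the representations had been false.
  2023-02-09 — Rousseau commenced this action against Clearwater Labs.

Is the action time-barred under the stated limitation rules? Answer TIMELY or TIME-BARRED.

TIME-BARRED

Because the rule ties accrual to occurrence, the claim accrued on 2021-11-23, not on the 2022-08-06 discovery date.
The untolled deadline — 8 months after 2021-11-23 — is 2022-07-23.
The pending criminal prosecution from 2022-06-15 to 2022-12-25 tolled the period for 193 days, extending the deadline to 2023-02-01.
The other events in the timeline have no effect on the limitation period under the stated rules.
Rousseau filed on 2023-02-09, after the 2023-02-01 deadline, so the action is time-barred.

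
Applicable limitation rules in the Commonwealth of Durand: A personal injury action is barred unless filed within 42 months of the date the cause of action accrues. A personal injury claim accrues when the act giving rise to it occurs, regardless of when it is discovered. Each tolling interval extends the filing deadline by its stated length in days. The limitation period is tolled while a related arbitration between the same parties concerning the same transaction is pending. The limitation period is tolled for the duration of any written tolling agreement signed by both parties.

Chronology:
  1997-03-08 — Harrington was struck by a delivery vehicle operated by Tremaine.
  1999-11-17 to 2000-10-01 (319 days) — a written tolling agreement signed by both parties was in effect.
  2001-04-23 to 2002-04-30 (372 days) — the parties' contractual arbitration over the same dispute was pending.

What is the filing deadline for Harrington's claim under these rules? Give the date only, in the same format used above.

The cause of action accrued on 1997-03-08, the date of the act.
Adding the 42 months base period to 1997-03-08 gives a deadline of 2000-09-08, before any tolling.
The period was tolled for 319 days by the written tolling agreement (1999-11-17 to 2000-10-01), pushing the deadline to 2001-07-24.
Because the pending related arbitration ran from 2001-04-23 to 2002-04-30, the deadline is extended by 372 days to 2002-07-31.

2002-07-31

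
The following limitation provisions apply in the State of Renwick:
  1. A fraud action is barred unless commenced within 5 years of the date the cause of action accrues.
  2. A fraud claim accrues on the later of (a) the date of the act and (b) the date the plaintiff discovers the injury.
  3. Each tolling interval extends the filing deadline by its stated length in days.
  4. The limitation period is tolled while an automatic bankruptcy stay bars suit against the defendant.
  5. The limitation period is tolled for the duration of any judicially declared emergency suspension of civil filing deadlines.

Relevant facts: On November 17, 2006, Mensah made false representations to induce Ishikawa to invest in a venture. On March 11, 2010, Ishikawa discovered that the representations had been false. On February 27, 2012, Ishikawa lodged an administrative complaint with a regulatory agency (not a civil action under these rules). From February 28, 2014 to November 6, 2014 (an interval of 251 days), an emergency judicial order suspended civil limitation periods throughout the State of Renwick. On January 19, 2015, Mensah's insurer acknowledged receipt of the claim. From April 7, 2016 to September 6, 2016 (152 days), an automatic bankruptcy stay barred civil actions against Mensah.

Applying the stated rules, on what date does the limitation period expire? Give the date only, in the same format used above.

November 17, 2015

The claim accrued on March 11, 2010 — the later of the November 17, 2006 act and the March 11, 2010 discovery.
Adding the 5 years base period to March 11, 2010 gives a deadline of March 11, 2015, before any tolling.
The period was tolled for 251 days by the emergency suspension of filing deadlines (February 28, 2014 to November 6, 2014), pushing the deadline to November 17, 2015.
The automatic bankruptcy stay from April 7, 2016 to September 6, 2016 began after the period had already run on November 17, 2015, so it has no tolling effect.
None of the other events listed affects the running of the period under the stated rules.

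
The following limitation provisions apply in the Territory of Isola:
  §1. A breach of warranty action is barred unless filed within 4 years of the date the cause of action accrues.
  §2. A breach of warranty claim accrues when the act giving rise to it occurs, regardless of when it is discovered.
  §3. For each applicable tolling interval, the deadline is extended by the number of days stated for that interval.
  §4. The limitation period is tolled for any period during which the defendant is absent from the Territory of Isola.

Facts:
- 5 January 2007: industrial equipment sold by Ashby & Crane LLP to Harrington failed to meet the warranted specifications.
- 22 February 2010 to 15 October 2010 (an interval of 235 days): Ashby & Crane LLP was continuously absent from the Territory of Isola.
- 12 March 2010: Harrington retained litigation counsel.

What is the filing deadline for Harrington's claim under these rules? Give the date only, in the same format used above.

The cause of action accrued on 5 January 2007, the date of the act.
4 years from 5 January 2007 is 5 January 2011.
The defendant's absence from the jurisdiction from 22 February 2010 to 15 October 2010 tolled the period for 235 days, extending the deadline to 28 August 2011.
Nothing else in the chronology tolls or restarts the period.

28 August 2011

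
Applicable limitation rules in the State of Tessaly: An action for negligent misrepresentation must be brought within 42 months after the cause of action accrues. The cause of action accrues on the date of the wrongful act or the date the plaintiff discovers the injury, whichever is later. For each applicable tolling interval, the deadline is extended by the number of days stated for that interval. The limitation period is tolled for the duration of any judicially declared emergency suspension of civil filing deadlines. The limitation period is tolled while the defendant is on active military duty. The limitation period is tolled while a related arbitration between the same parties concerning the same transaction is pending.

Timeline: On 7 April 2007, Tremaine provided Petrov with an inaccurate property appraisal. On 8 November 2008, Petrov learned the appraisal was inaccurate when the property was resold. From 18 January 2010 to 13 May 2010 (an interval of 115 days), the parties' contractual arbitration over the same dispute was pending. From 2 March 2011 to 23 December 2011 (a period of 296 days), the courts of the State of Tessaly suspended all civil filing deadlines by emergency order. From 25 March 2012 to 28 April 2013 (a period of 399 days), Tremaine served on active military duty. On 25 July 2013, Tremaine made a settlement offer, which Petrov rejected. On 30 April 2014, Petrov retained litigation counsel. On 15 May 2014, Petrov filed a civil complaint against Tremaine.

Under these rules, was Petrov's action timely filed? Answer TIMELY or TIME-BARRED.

TIMELY

Taking the later of the act (7 April 2007) and discovery (8 November 2008), the claim accrued on 8 November 2008.
The untolled deadline — 42 months after 8 November 2008 — is 8 May 2012.
The period was tolled for 115 days by the pending related arbitration (18 January 2010 to 13 May 2010), pushing the deadline to 31 August 2012.
The emergency suspension of filing deadlines from 2 March 2011 to 23 December 2011 tolled the period for 296 days, extending the deadline to 23 June 2013.
The defendant's active military service from 25 March 2012 to 28 April 2013 tolled the period for 399 days, extending the deadline to 27 July 2014.
Nothing else in the chronology tolls or restarts the period.
The 15 May 2014 filing precedes the 27 July 2014 deadline; the claim is timely.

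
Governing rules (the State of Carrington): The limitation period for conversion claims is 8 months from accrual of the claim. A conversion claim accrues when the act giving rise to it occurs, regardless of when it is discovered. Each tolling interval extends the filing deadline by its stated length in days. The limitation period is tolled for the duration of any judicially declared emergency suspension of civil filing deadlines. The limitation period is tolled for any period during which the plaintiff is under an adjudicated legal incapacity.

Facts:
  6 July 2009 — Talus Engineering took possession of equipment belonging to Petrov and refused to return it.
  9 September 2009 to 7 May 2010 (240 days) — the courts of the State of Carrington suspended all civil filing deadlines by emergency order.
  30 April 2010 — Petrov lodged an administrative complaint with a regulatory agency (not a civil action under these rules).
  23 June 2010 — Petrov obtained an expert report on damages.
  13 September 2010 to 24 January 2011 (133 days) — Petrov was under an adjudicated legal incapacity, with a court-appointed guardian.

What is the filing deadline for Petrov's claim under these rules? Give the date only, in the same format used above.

14 March 2011

The limitation period began to run on 6 July 2009.
The untolled deadline — 8 months after 6 July 2009 — is 6 March 2010.
The emergency suspension of filing deadlines from 9 September 2009 to 7 May 2010 tolled the period for 240 days, extending the deadline to 1 November 2010.
The period was tolled for 133 days by the plaintiff's legal incapacity (13 September 2010 to 24 January 2011), pushing the deadline to 14 March 2011.
The other events in the timeline have no effect on the limitation period under the stated rules.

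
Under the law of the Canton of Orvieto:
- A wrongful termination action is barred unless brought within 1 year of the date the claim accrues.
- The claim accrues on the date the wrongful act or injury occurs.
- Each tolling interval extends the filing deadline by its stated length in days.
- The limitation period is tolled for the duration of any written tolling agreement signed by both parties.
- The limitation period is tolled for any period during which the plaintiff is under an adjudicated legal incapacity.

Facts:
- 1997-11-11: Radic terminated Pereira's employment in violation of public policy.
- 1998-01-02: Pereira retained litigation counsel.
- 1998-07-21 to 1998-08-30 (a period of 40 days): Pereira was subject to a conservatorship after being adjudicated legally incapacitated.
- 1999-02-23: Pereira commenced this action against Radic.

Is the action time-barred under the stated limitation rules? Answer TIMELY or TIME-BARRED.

The claim accrued on 1997-11-11, when the wrongful act occurred.
Adding the 1 year base period to 1997-11-11 gives a deadline of 1998-11-11, before any tolling.
Because the plaintiff's legal incapacity ran from 1998-07-21 to 1998-08-30, the deadline is extended by 40 days to 1998-12-21.
Nothing else in the chronology tolls or restarts the period.
Filing on 1999-02-23 missed the 1998-12-21 deadline — the action is time-barred.

TIME-BARRED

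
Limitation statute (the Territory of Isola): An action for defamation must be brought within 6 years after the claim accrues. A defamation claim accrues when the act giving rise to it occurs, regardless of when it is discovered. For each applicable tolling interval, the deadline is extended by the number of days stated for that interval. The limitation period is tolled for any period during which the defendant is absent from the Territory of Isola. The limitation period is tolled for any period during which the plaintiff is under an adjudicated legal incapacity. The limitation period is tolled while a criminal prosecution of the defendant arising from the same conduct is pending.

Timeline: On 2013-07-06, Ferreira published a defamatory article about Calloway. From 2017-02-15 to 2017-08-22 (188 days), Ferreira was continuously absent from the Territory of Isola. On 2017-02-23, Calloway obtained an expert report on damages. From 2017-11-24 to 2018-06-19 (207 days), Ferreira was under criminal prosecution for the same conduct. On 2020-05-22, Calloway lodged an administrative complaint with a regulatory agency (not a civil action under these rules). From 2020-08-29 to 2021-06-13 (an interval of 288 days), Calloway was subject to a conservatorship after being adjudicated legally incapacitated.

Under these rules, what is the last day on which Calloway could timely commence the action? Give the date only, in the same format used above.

The claim accrued on 2013-07-06, the date of the act.
Adding the 6 years base period to 2013-07-06 gives a deadline of 2019-07-06, before any tolling.
Because the defendant's absence from the jurisdiction ran from 2017-02-15 to 2017-08-22, the deadline is extended by 188 days to 2020-01-10.
The period was tolled for 207 days by the pending criminal prosecution (2017-11-24 to 2018-06-19), pushing the deadline to 2020-08-04.
The plaintiff's legal incapacity starting 2020-08-29 came too late — the period had run on 2020-08-04 — and so does not extend the deadline.
None of the other events listed affects the running of the period under the stated rules.

2020-08-04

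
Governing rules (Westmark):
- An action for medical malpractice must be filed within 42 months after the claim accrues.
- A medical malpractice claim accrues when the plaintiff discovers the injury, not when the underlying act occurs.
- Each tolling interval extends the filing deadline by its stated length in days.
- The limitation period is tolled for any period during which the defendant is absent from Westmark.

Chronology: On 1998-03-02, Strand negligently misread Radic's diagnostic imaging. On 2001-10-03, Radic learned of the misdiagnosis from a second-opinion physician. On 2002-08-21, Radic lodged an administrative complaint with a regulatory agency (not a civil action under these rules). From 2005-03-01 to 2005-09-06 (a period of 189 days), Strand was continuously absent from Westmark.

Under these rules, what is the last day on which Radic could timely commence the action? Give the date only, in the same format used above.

Accrual is tied to discovery, so the period began on 2001-10-03 rather than on 1998-03-02 when the act occurred.
42 months from 2001-10-03 is 2005-04-03.
The defendant's absence from the jurisdiction from 2005-03-01 to 2005-09-06 tolled the period for 189 days, extending the deadline to 2005-10-09.
Nothing else in the chronology tolls or restarts the period.

2005-10-09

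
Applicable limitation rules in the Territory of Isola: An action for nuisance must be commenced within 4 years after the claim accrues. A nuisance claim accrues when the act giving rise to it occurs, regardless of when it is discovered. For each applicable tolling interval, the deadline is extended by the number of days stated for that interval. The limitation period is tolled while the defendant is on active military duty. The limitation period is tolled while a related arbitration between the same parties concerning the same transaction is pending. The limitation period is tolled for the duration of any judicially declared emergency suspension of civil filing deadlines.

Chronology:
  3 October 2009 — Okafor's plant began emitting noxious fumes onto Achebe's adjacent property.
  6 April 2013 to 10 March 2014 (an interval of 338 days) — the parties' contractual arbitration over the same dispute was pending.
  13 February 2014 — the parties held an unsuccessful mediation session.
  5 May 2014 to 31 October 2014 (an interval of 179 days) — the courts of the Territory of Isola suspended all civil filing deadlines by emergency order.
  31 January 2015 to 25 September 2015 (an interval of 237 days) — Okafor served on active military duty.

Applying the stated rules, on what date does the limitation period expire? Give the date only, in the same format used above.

The claim accrued on 3 October 2009, the date of the act.
Adding the 4 years base period to 3 October 2009 gives a deadline of 3 October 2013, before any tolling.
The period was tolled for 338 days by the pending related arbitration (6 April 2013 to 10 March 2014), pushing the deadline to 6 September 2014.
Because the emergency suspension of filing deadlines ran from 5 May 2014 to 31 October 2014, the deadline is extended by 179 days to 4 March 2015.
Because the defendant's active military service ran from 31 January 2015 to 25 September 2015, the deadline is extended by 237 days to 27 October 2015.
The other events in the timeline have no effect on the limitation period under the stated rules.

27 October 2015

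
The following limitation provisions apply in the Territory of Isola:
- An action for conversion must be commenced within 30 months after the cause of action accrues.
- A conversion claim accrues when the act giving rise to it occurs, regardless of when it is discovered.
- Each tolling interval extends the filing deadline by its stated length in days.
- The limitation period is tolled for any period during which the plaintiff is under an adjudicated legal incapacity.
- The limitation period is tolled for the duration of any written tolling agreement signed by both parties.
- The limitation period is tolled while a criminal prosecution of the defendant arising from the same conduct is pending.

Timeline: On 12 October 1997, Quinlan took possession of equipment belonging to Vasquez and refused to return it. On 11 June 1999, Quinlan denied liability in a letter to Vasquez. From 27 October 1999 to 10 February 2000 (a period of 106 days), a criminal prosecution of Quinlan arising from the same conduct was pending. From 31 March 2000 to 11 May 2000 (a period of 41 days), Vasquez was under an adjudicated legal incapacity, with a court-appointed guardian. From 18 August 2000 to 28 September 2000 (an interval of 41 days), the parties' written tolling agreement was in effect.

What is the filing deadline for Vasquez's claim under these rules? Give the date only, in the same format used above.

The claim accrued on 12 October 1997, when the wrongful act occurred.
30 months from 12 October 1997 is 12 April 2000.
The pending criminal prosecution from 27 October 1999 to 10 February 2000 tolled the period for 106 days, extending the deadline to 27 July 2000.
Because the plaintiff's legal incapacity ran from 31 March 2000 to 11 May 2000, the deadline is extended by 41 days to 6 September 2000.
Because the written tolling agreement ran from 18 August 2000 to 28 September 2000, the deadline is extended by 41 days to 17 October 2000.
The other events in the timeline have no effect on the limitation period under the stated rules.

17 October 2000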